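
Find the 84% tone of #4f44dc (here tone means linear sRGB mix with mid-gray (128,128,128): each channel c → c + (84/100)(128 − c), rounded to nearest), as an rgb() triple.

#4f44dc is rgb(79, 68, 220).
An 84% tone moves each channel 84% toward 128:
  R: 79 + 0.84×(128−79) = 79 + 41.16 = 120.16 → 120
  G: 68 + 0.84×(128−68) = 68 + 50.4 = 118.4 → 118
  B: 220 − 77.28 = 142.72 → 143

rgb(120, 118, 143)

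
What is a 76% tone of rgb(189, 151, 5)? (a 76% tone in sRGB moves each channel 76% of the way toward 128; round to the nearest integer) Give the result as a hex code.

#8f8662

Per channel, c → c + 0.76(128 − c):
  R: 189 − 46.36 = 142.64 → 143
  G: 151 − 17.48 = 133.52 → 134
  B: 5 + 0.76×(128−5) = 5 + 93.48 = 98.48 → 98
rgb(143, 134, 98) = #8f8662.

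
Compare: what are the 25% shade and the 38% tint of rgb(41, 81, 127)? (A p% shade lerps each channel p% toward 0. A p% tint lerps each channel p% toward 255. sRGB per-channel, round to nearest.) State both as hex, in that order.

25% shade:
  R: 41 + 0.25×(0−41) = 41 − 10.25 = 30.75 → 31
  G: 81 − 20.25 = 60.75 → 61
  B: 127 + 0.25×(0−127) = 127 − 31.75 = 95.25 → 95
  → #1f3d5f
38% tint:
  R: 41 + 0.38×(255−41) = 41 + 81.32 = 122.32 → 122
  G: 81 + 0.38×(255−81) = 81 + 66.12 = 147.12 → 147
  B: 127 + 48.64 = 175.64 → 176
  → #7a93b0

#1f3d5f, #7a93b0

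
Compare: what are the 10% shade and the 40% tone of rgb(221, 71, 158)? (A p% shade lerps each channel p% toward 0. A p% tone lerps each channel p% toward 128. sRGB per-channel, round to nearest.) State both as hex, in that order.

10% shade:
  R: 221 + 0.1×(0−221) = 221 − 22.1 = 198.9 → 199
  G: 71 + 0.1×(0−71) = 71 − 7.1 = 63.9 → 64
  B: 158 − 15.8 = 142.2 → 142
  → #C7408E
40% tone:
  R: 221 − 37.2 = 183.8 → 184
  G: 71 + 0.4×(128−71) = 71 + 22.8 = 93.8 → 94
  B: 158 + 0.4×(128−158) = 158 − 12 = 146 → 146
  → #B85E92

#C7408E, #B85E92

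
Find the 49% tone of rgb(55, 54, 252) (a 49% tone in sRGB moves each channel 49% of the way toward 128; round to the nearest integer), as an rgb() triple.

Per channel, c → c + 0.49(128 − c):
  R: 55 + 0.49×(128−55) = 55 + 35.77 = 90.77 → 91
  G: 54 + 0.49×(128−54) = 54 + 36.26 = 90.26 → 90
  B: 252 − 60.76 = 191.24 → 191

rgb(91, 90, 191)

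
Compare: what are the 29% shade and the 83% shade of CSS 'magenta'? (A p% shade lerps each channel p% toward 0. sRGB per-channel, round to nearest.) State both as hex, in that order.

#b500b5, #2b002b

CSS magenta is rgb(255, 0, 255).
29% shade:
  R: 255 + 0.29×(0−255) = 255 − 73.95 = 181.05 → 181
  G: 0 + 0.29×(0−0) = 0 + 0 = 0 → 0
  B: 255 + 0.29×(0−255) = 255 − 73.95 = 181.05 → 181
  → #b500b5
83% shade:
  R: 255 + 0.83×(0−255) = 255 − 211.65 = 43.35 → 43
  G: 0 + 0 = 0 → 0
  B: 255 + 0.83×(0−255) = 255 − 211.65 = 43.35 → 43
  → #2b002b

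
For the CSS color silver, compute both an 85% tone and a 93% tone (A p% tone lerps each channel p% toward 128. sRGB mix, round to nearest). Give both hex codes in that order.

CSS silver is rgb(192, 192, 192).
85% tone:
  R: 192 + 0.85×(128−192) = 192 − 54.4 = 137.6 → 138
  G: 192 − 54.4 = 137.6 → 138
  B: 192 − 54.4 = 137.6 → 138
  → #8A8A8A
93% tone:
  R: 192 + 0.93×(128−192) = 192 − 59.52 = 132.48 → 132
  G: 192 − 59.52 = 132.48 → 132
  B: 192 − 59.52 = 132.48 → 132
  → #848484

#8A8A8A, #848484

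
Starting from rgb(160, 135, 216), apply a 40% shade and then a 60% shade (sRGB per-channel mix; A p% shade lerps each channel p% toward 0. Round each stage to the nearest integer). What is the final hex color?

#262034

Lerp each channel 40% toward 0:
  R: 160 + 0.4×(0−160) = 160 − 64 = 96 → 96
  G: 135 + 0.4×(0−135) = 135 − 54 = 81 → 81
  B: 216 − 86.4 = 129.6 → 130
After the shade: rgb(96, 81, 130) = #605182.
Per channel, c → c + 0.6(0 − c):
  R: 96 + 0.6×(0−96) = 96 − 57.6 = 38.4 → 38
  G: 81 + 0.6×(0−81) = 81 − 48.6 = 32.4 → 32
  B: 130 − 78 = 52 → 52
rgb(38, 32, 52) = #262034.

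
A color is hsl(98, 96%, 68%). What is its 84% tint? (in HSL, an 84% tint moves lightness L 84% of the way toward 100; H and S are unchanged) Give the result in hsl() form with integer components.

L moves 84% from 68 toward 100: 68 + 26.88 = 94.88 → 95.
H and S are unchanged.

hsl(98, 96%, 95%)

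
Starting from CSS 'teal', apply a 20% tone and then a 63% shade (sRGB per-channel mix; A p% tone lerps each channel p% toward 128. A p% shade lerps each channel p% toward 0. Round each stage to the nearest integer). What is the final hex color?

#0a2f2f

CSS teal is rgb(0, 128, 128).
A 20% tone moves each channel 20% toward 128:
  R: 0 + 0.2×(128−0) = 0 + 25.6 = 25.6 → 26
  G: 128 + 0 = 128 → 128
  B: 128 + 0.2×(128−128) = 128 + 0 = 128 → 128
After the tone: rgb(26, 128, 128) = #1a8080.
A 63% shade moves each channel 63% toward 0:
  R: 26 + 0.63×(0−26) = 26 − 16.38 = 9.62 → 10
  G: 128 − 80.64 = 47.36 → 47
  B: 128 + 0.63×(0−128) = 128 − 80.64 = 47.36 → 47
rgb(10, 47, 47) = #0a2f2f.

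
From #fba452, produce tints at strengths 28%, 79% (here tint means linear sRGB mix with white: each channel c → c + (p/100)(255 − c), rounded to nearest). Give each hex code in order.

#fba452 is rgb(251, 164, 82).
28%: (251 + 1.12 = 252.12→252, 164 + 25.48 = 189.48→189, 82 + 48.44 = 130.44→130) → #fcbd82
79%: (251 + 3.16 = 254.16→254, 164 + 71.89 = 235.89→236, 82 + 136.67 = 218.67→219) → #feecdb

#fcbd82, #feecdb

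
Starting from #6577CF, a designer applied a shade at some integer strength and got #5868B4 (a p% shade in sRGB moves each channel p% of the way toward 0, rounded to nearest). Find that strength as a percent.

13%

#6577CF is rgb(101, 119, 207); #5868B4 is rgb(88, 104, 180).
On the B channel (widest range): 180 ≈ 207 + (p/100)(0 − 207), so p ≈ 100×(180 − 207)/(0 − 207) = -2700/-207 = 13.04.
p = 13 reproduces all three channels after rounding.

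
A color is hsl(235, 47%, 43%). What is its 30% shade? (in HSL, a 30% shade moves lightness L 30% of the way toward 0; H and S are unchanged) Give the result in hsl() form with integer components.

L moves 30% from 43 toward 0: 43 − 12.9 = 30.1 → 30.
H and S are unchanged.

hsl(235, 47%, 30%)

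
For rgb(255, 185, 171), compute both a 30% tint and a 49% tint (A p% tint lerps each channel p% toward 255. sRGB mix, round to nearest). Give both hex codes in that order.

30% tint:
  R: 255 + 0.3×(255−255) = 255 + 0 = 255 → 255
  G: 185 + 0.3×(255−185) = 185 + 21 = 206 → 206
  B: 171 + 25.2 = 196.2 → 196
  → #ffcec4
49% tint:
  R: 255 + 0 = 255 → 255
  G: 185 + 0.49×(255−185) = 185 + 34.3 = 219.3 → 219
  B: 171 + 0.49×(255−171) = 171 + 41.16 = 212.16 → 212
  → #ffdbd4

#ffcec4, #ffdbd4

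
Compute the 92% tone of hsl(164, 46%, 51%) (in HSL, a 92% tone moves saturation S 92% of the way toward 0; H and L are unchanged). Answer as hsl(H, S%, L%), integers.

S moves 92% from 46 toward 0: 46 − 42.32 = 3.68 → 4.
H and L are unchanged.

hsl(164, 4%, 51%)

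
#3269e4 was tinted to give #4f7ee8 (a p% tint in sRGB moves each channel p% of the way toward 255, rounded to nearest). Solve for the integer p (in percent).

14%

#3269e4 is rgb(50, 105, 228); #4f7ee8 is rgb(79, 126, 232).
On the R channel (widest range): 79 ≈ 50 + (p/100)(255 − 50), so p ≈ 100×(79 − 50)/(255 − 50) = 2900/205 = 14.15.
p = 14 reproduces all three channels after rounding.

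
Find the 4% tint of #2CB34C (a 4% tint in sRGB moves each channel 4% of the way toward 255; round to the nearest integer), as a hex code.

#2CB34C is rgb(44, 179, 76).
Per channel, c → c + 0.04(255 − c):
  R: 44 + 0.04×(255−44) = 44 + 8.44 = 52.44 → 52
  G: 179 + 0.04×(255−179) = 179 + 3.04 = 182.04 → 182
  B: 76 + 7.16 = 83.16 → 83
rgb(52, 182, 83) = #34B653.

#34B653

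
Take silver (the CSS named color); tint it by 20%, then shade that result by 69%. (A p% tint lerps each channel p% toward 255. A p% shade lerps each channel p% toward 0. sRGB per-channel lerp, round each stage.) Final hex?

CSS silver is rgb(192, 192, 192).
Per channel, c → c + 0.2(255 − c):
  R: 192 + 0.2×(255−192) = 192 + 12.6 = 204.6 → 205
  G: 192 + 0.2×(255−192) = 192 + 12.6 = 204.6 → 205
  B: 192 + 0.2×(255−192) = 192 + 12.6 = 204.6 → 205
After the tint: rgb(205, 205, 205) = #cdcdcd.
Per channel, c → c + 0.69(0 − c):
  R: 205 + 0.69×(0−205) = 205 − 141.45 = 63.55 → 64
  G: 205 − 141.45 = 63.55 → 64
  B: 205 + 0.69×(0−205) = 205 − 141.45 = 63.55 → 64
rgb(64, 64, 64) = #404040.

#404040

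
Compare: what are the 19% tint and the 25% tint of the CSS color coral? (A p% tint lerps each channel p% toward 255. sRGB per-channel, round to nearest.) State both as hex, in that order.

#ff9771, #ff9f7c

CSS coral is rgb(255, 127, 80).
19% tint:
  R: 255 + 0 = 255 → 255
  G: 127 + 0.19×(255−127) = 127 + 24.32 = 151.32 → 151
  B: 80 + 0.19×(255−80) = 80 + 33.25 = 113.25 → 113
  → #ff9771
25% tint:
  R: 255 + 0.25×(255−255) = 255 + 0 = 255 → 255
  G: 127 + 0.25×(255−127) = 127 + 32 = 159 → 159
  B: 80 + 43.75 = 123.75 → 124
  → #ff9f7c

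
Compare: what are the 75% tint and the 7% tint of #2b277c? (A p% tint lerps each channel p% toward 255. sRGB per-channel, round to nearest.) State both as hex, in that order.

#cac9de, #3a3685

#2b277c is rgb(43, 39, 124).
75% tint:
  R: 43 + 0.75×(255−43) = 43 + 159 = 202 → 202
  G: 39 + 162 = 201 → 201
  B: 124 + 0.75×(255−124) = 124 + 98.25 = 222.25 → 222
  → #cac9de
7% tint:
  R: 43 + 0.07×(255−43) = 43 + 14.84 = 57.84 → 58
  G: 39 + 0.07×(255−39) = 39 + 15.12 = 54.12 → 54
  B: 124 + 0.07×(255−124) = 124 + 9.17 = 133.17 → 133
  → #3a3685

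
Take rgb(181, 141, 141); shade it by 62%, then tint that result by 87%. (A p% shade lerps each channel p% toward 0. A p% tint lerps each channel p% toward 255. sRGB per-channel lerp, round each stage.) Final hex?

Per channel, c → c + 0.62(0 − c):
  R: 181 + 0.62×(0−181) = 181 − 112.22 = 68.78 → 69
  G: 141 + 0.62×(0−141) = 141 − 87.42 = 53.58 → 54
  B: 141 + 0.62×(0−141) = 141 − 87.42 = 53.58 → 54
After the shade: rgb(69, 54, 54) = #453636.
Per channel, c → c + 0.87(255 − c):
  R: 69 + 161.82 = 230.82 → 231
  G: 54 + 0.87×(255−54) = 54 + 174.87 = 228.87 → 229
  B: 54 + 0.87×(255−54) = 54 + 174.87 = 228.87 → 229
rgb(231, 229, 229) = #e7e5e5.

#e7e5e5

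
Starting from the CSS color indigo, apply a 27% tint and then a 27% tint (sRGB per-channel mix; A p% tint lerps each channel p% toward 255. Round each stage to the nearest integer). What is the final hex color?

CSS indigo is rgb(75, 0, 130).
Lerp each channel 27% toward 255:
  R: 75 + 48.6 = 123.6 → 124
  G: 0 + 0.27×(255−0) = 0 + 68.85 = 68.85 → 69
  B: 130 + 33.75 = 163.75 → 164
After the tint: rgb(124, 69, 164) = #7c45a4.
Per channel, c → c + 0.27(255 − c):
  R: 124 + 35.37 = 159.37 → 159
  G: 69 + 50.22 = 119.22 → 119
  B: 164 + 0.27×(255−164) = 164 + 24.57 = 188.57 → 189
rgb(159, 119, 189) = #9f77bd.

#9f77bd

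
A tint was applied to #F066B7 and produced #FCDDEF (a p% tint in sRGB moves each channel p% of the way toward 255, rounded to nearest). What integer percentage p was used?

#F066B7 is rgb(240, 102, 183); #FCDDEF is rgb(252, 221, 239).
On the G channel (widest range): 221 ≈ 102 + (p/100)(255 − 102), so p ≈ 100×(221 − 102)/(255 − 102) = 11900/153 = 77.78.
p = 78 reproduces all three channels after rounding.

78%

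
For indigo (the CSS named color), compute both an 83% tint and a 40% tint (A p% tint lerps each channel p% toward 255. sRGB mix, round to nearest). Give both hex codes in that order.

CSS indigo is rgb(75, 0, 130).
83% tint:
  R: 75 + 149.4 = 224.4 → 224
  G: 0 + 0.83×(255−0) = 0 + 211.65 = 211.65 → 212
  B: 130 + 103.75 = 233.75 → 234
  → #e0d4ea
40% tint:
  R: 75 + 0.4×(255−75) = 75 + 72 = 147 → 147
  G: 0 + 0.4×(255−0) = 0 + 102 = 102 → 102
  B: 130 + 0.4×(255−130) = 130 + 50 = 180 → 180
  → #9366b4

#e0d4ea, #9366b4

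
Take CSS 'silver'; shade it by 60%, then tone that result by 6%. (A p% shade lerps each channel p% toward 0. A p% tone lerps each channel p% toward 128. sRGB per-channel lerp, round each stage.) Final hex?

CSS silver is rgb(192, 192, 192).
A 60% shade moves each channel 60% toward 0:
  R: 192 − 115.2 = 76.8 → 77
  G: 192 − 115.2 = 76.8 → 77
  B: 192 − 115.2 = 76.8 → 77
After the shade: rgb(77, 77, 77) = #4D4D4D.
A 6% tone moves each channel 6% toward 128:
  R: 77 + 3.06 = 80.06 → 80
  G: 77 + 3.06 = 80.06 → 80
  B: 77 + 0.06×(128−77) = 77 + 3.06 = 80.06 → 80
rgb(80, 80, 80) = #505050.

#505050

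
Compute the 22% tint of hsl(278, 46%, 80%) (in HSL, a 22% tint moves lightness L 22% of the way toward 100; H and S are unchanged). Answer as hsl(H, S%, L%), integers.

hsl(278, 46%, 84%)

L moves 22% from 80 toward 100: 80 + 4.4 = 84.4 → 84.
H and S are unchanged.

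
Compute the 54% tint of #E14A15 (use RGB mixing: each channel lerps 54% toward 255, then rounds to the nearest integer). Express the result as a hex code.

#E14A15 is rgb(225, 74, 21).
Lerp each channel 54% toward 255:
  R: 225 + 0.54×(255−225) = 225 + 16.2 = 241.2 → 241
  G: 74 + 0.54×(255−74) = 74 + 97.74 = 171.74 → 172
  B: 21 + 0.54×(255−21) = 21 + 126.36 = 147.36 → 147
rgb(241, 172, 147) = #F1AC93.

#F1AC93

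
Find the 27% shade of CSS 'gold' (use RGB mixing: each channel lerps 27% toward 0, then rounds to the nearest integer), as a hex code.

#ba9d00

CSS gold is rgb(255, 215, 0).
A 27% shade moves each channel 27% toward 0:
  R: 255 + 0.27×(0−255) = 255 − 68.85 = 186.15 → 186
  G: 215 + 0.27×(0−215) = 215 − 58.05 = 156.95 → 157
  B: 0 + 0.27×(0−0) = 0 + 0 = 0 → 0
rgb(186, 157, 0) = #ba9d00.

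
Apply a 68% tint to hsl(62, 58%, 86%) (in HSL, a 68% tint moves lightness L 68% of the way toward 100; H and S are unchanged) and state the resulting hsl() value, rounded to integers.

hsl(62, 58%, 96%)

L moves 68% from 86 toward 100: 86 + 9.52 = 95.52 → 96.
H and S are unchanged.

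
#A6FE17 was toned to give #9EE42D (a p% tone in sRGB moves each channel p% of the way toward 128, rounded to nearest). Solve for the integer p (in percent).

#A6FE17 is rgb(166, 254, 23); #9EE42D is rgb(158, 228, 45).
On the G channel (widest range): 228 ≈ 254 + (p/100)(128 − 254), so p ≈ 100×(228 − 254)/(128 − 254) = -2600/-126 = 20.63.
p = 21 reproduces all three channels after rounding.

21%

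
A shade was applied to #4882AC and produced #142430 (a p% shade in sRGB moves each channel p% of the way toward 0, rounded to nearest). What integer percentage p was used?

72%

#4882AC is rgb(72, 130, 172); #142430 is rgb(20, 36, 48).
On the B channel (widest range): 48 ≈ 172 + (p/100)(0 − 172), so p ≈ 100×(48 − 172)/(0 − 172) = -12400/-172 = 72.09.
p = 72 reproduces all three channels after rounding.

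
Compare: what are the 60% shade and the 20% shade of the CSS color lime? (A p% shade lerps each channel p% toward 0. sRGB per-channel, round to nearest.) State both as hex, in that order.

#006600, #00cc00

CSS lime is rgb(0, 255, 0).
60% shade:
  R: 0 + 0.6×(0−0) = 0 + 0 = 0 → 0
  G: 255 + 0.6×(0−255) = 255 − 153 = 102 → 102
  B: 0 + 0.6×(0−0) = 0 + 0 = 0 → 0
  → #006600
20% shade:
  R: 0 + 0.2×(0−0) = 0 + 0 = 0 → 0
  G: 255 + 0.2×(0−255) = 255 − 51 = 204 → 204
  B: 0 + 0.2×(0−0) = 0 + 0 = 0 → 0
  → #00cc00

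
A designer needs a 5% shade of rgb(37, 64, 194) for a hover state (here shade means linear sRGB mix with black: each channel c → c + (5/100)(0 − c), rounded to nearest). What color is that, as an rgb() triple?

A 5% shade moves each channel 5% toward 0:
  R: 37 + 0.05×(0−37) = 37 − 1.85 = 35.15 → 35
  G: 64 − 3.2 = 60.8 → 61
  B: 194 − 9.7 = 184.3 → 184

rgb(35, 61, 184)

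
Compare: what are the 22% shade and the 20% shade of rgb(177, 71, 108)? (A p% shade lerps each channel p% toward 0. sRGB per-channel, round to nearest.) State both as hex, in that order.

22% shade:
  R: 177 − 38.94 = 138.06 → 138
  G: 71 − 15.62 = 55.38 → 55
  B: 108 − 23.76 = 84.24 → 84
  → #8A3754
20% shade:
  R: 177 − 35.4 = 141.6 → 142
  G: 71 + 0.2×(0−71) = 71 − 14.2 = 56.8 → 57
  B: 108 + 0.2×(0−108) = 108 − 21.6 = 86.4 → 86
  → #8E3956

#8A3754, #8E3956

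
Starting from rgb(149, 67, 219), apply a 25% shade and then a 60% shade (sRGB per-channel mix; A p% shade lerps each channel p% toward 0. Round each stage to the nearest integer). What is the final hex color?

A 25% shade moves each channel 25% toward 0:
  R: 149 + 0.25×(0−149) = 149 − 37.25 = 111.75 → 112
  G: 67 − 16.75 = 50.25 → 50
  B: 219 − 54.75 = 164.25 → 164
After the shade: rgb(112, 50, 164) = #7032A4.
A 60% shade moves each channel 60% toward 0:
  R: 112 − 67.2 = 44.8 → 45
  G: 50 + 0.6×(0−50) = 50 − 30 = 20 → 20
  B: 164 − 98.4 = 65.6 → 66
rgb(45, 20, 66) = #2D1442.

#2D1442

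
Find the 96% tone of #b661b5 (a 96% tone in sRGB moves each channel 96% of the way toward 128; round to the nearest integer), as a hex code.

#827f82

#b661b5 is rgb(182, 97, 181).
Per channel, c → c + 0.96(128 − c):
  R: 182 + 0.96×(128−182) = 182 − 51.84 = 130.16 → 130
  G: 97 + 0.96×(128−97) = 97 + 29.76 = 126.76 → 127
  B: 181 − 50.88 = 130.12 → 130
rgb(130, 127, 130) = #827f82.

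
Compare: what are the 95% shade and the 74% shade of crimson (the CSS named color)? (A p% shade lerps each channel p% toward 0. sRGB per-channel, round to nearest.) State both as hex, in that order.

#0B0103, #390510

CSS crimson is rgb(220, 20, 60).
95% shade:
  R: 220 − 209 = 11 → 11
  G: 20 + 0.95×(0−20) = 20 − 19 = 1 → 1
  B: 60 − 57 = 3 → 3
  → #0B0103
74% shade:
  R: 220 + 0.74×(0−220) = 220 − 162.8 = 57.2 → 57
  G: 20 − 14.8 = 5.2 → 5
  B: 60 + 0.74×(0−60) = 60 − 44.4 = 15.6 → 16
  → #390510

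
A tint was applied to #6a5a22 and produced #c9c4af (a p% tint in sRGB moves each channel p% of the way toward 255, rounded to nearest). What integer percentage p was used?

64%

#6a5a22 is rgb(106, 90, 34); #c9c4af is rgb(201, 196, 175).
On the B channel (widest range): 175 ≈ 34 + (p/100)(255 − 34), so p ≈ 100×(175 − 34)/(255 − 34) = 14100/221 = 63.80.
p = 64 reproduces all three channels after rounding.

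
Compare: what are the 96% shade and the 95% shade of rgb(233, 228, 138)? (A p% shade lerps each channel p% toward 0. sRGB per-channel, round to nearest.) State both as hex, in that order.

#090906, #0c0b07

96% shade:
  R: 233 − 223.68 = 9.32 → 9
  G: 228 − 218.88 = 9.12 → 9
  B: 138 − 132.48 = 5.52 → 6
  → #090906
95% shade:
  R: 233 + 0.95×(0−233) = 233 − 221.35 = 11.65 → 12
  G: 228 + 0.95×(0−228) = 228 − 216.6 = 11.4 → 11
  B: 138 − 131.1 = 6.9 → 7
  → #0c0b07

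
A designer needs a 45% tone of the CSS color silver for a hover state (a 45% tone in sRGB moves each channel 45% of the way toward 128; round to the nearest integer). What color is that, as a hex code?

#a3a3a3

CSS silver is rgb(192, 192, 192).
Lerp each channel 45% toward 128:
  R: 192 + 0.45×(128−192) = 192 − 28.8 = 163.2 → 163
  G: 192 − 28.8 = 163.2 → 163
  B: 192 − 28.8 = 163.2 → 163
rgb(163, 163, 163) = #a3a3a3.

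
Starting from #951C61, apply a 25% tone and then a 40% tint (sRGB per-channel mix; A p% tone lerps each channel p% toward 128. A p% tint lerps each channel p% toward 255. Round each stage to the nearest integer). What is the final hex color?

#951C61 is rgb(149, 28, 97).
Per channel, c → c + 0.25(128 − c):
  R: 149 − 5.25 = 143.75 → 144
  G: 28 + 25 = 53 → 53
  B: 97 + 7.75 = 104.75 → 105
After the tone: rgb(144, 53, 105) = #903569.
Per channel, c → c + 0.4(255 − c):
  R: 144 + 44.4 = 188.4 → 188
  G: 53 + 0.4×(255−53) = 53 + 80.8 = 133.8 → 134
  B: 105 + 60 = 165 → 165
rgb(188, 134, 165) = #BC86A5.

#BC86A5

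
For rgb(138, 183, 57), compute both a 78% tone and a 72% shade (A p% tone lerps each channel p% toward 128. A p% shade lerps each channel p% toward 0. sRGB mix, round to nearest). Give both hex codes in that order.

78% tone:
  R: 138 + 0.78×(128−138) = 138 − 7.8 = 130.2 → 130
  G: 183 + 0.78×(128−183) = 183 − 42.9 = 140.1 → 140
  B: 57 + 55.38 = 112.38 → 112
  → #828C70
72% shade:
  R: 138 − 99.36 = 38.64 → 39
  G: 183 − 131.76 = 51.24 → 51
  B: 57 + 0.72×(0−57) = 57 − 41.04 = 15.96 → 16
  → #273310

#828C70, #273310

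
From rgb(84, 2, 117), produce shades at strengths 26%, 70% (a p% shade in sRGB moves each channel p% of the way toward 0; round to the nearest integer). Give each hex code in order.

26%: (84 − 21.84 = 62.16→62, 2 − 0.52 = 1.48→1, 117 − 30.42 = 86.58→87) → #3E0157
70%: (84 − 58.8 = 25.2→25, 2 − 1.4 = 0.6→1, 117 − 81.9 = 35.1→35) → #190123

#3E0157, #190123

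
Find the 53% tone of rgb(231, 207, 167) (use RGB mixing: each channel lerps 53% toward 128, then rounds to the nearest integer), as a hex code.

Lerp each channel 53% toward 128:
  R: 231 − 54.59 = 176.41 → 176
  G: 207 + 0.53×(128−207) = 207 − 41.87 = 165.13 → 165
  B: 167 − 20.67 = 146.33 → 146
rgb(176, 165, 146) = #b0a592.

#b0a592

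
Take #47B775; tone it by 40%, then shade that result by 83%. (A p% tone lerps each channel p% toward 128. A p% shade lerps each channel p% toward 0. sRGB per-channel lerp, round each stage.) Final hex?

#47B775 is rgb(71, 183, 117).
Lerp each channel 40% toward 128:
  R: 71 + 22.8 = 93.8 → 94
  G: 183 + 0.4×(128−183) = 183 − 22 = 161 → 161
  B: 117 + 0.4×(128−117) = 117 + 4.4 = 121.4 → 121
After the tone: rgb(94, 161, 121) = #5EA179.
Per channel, c → c + 0.83(0 − c):
  R: 94 + 0.83×(0−94) = 94 − 78.02 = 15.98 → 16
  G: 161 − 133.63 = 27.37 → 27
  B: 121 + 0.83×(0−121) = 121 − 100.43 = 20.57 → 21
rgb(16, 27, 21) = #101B15.

#101B15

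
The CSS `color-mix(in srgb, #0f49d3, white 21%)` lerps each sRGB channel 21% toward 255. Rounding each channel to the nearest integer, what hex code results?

#0f49d3 is rgb(15, 73, 211).
Lerp each channel 21% toward 255:
  R: 15 + 0.21×(255−15) = 15 + 50.4 = 65.4 → 65
  G: 73 + 0.21×(255−73) = 73 + 38.22 = 111.22 → 111
  B: 211 + 0.21×(255−211) = 211 + 9.24 = 220.24 → 220
rgb(65, 111, 220) = #416fdc.

#416fdc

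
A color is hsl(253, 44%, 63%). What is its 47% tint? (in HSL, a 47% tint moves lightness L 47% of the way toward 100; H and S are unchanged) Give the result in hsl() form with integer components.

L moves 47% from 63 toward 100: 63 + 17.39 = 80.39 → 80.
H and S are unchanged.

hsl(253, 44%, 80%)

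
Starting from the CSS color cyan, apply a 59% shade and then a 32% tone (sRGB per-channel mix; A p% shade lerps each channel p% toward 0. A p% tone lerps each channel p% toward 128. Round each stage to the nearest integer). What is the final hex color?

#297070

CSS cyan is rgb(0, 255, 255).
Per channel, c → c + 0.59(0 − c):
  R: 0 + 0.59×(0−0) = 0 + 0 = 0 → 0
  G: 255 + 0.59×(0−255) = 255 − 150.45 = 104.55 → 105
  B: 255 − 150.45 = 104.55 → 105
After the shade: rgb(0, 105, 105) = #006969.
Per channel, c → c + 0.32(128 − c):
  R: 0 + 40.96 = 40.96 → 41
  G: 105 + 0.32×(128−105) = 105 + 7.36 = 112.36 → 112
  B: 105 + 7.36 = 112.36 → 112
rgb(41, 112, 112) = #297070.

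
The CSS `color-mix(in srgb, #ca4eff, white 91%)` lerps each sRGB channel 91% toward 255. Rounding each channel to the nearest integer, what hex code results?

#ca4eff is rgb(202, 78, 255).
A 91% tint moves each channel 91% toward 255:
  R: 202 + 48.23 = 250.23 → 250
  G: 78 + 0.91×(255−78) = 78 + 161.07 = 239.07 → 239
  B: 255 + 0 = 255 → 255
rgb(250, 239, 255) = #faefff.

#faefff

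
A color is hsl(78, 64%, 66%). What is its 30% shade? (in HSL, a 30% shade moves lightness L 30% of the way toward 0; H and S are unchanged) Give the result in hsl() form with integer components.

L moves 30% from 66 toward 0: 66 − 19.8 = 46.2 → 46.
H and S are unchanged.

hsl(78, 64%, 46%)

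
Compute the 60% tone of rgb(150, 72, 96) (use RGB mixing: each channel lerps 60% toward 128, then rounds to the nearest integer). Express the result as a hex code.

#896a73

A 60% tone moves each channel 60% toward 128:
  R: 150 − 13.2 = 136.8 → 137
  G: 72 + 33.6 = 105.6 → 106
  B: 96 + 0.6×(128−96) = 96 + 19.2 = 115.2 → 115
rgb(137, 106, 115) = #896a73.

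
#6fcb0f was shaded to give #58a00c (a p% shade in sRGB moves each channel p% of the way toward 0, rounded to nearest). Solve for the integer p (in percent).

#6fcb0f is rgb(111, 203, 15); #58a00c is rgb(88, 160, 12).
On the G channel (widest range): 160 ≈ 203 + (p/100)(0 − 203), so p ≈ 100×(160 − 203)/(0 − 203) = -4300/-203 = 21.18.
p = 21 reproduces all three channels after rounding.

21%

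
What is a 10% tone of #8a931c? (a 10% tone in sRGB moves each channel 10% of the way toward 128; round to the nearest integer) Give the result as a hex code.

#899126

#8a931c is rgb(138, 147, 28).
A 10% tone moves each channel 10% toward 128:
  R: 138 − 1 = 137 → 137
  G: 147 + 0.1×(128−147) = 147 − 1.9 = 145.1 → 145
  B: 28 + 10 = 38 → 38
rgb(137, 145, 38) = #899126.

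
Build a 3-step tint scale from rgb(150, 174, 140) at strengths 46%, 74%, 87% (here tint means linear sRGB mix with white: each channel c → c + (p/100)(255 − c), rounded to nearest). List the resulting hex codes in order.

46%: (150 + 48.3 = 198.3→198, 174 + 37.26 = 211.26→211, 140 + 52.9 = 192.9→193) → #C6D3C1
74%: (150 + 77.7 = 227.7→228, 174 + 59.94 = 233.94→234, 140 + 85.1 = 225.1→225) → #E4EAE1
87%: (150 + 91.35 = 241.35→241, 174 + 70.47 = 244.47→244, 140 + 100.05 = 240.05→240) → #F1F4F0

#C6D3C1, #E4EAE1, #F1F4F0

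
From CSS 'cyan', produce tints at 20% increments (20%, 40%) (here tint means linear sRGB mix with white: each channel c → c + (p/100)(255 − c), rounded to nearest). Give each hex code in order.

CSS cyan is rgb(0, 255, 255).
20%: (0 + 51 = 51→51, 255→255, 255→255) → #33ffff
40%: (0 + 102 = 102→102, 255→255, 255→255) → #66ffff

#33ffff, #66ffff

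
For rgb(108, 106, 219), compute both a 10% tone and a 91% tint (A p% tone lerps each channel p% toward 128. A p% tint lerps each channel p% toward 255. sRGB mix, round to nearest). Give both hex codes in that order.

10% tone:
  R: 108 + 2 = 110 → 110
  G: 106 + 0.1×(128−106) = 106 + 2.2 = 108.2 → 108
  B: 219 + 0.1×(128−219) = 219 − 9.1 = 209.9 → 210
  → #6e6cd2
91% tint:
  R: 108 + 0.91×(255−108) = 108 + 133.77 = 241.77 → 242
  G: 106 + 0.91×(255−106) = 106 + 135.59 = 241.59 → 242
  B: 219 + 0.91×(255−219) = 219 + 32.76 = 251.76 → 252
  → #f2f2fc

#6e6cd2, #f2f2fc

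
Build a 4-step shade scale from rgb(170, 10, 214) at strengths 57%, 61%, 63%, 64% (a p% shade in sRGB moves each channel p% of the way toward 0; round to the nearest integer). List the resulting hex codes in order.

#49045c, #420453, #3f044f, #3d044d

57%: (170 − 96.9 = 73.1→73, 10 − 5.7 = 4.3→4, 214 − 121.98 = 92.02→92) → #49045c
61%: (170 − 103.7 = 66.3→66, 10 − 6.1 = 3.9→4, 214 − 130.54 = 83.46→83) → #420453
63%: (170 − 107.1 = 62.9→63, 10 − 6.3 = 3.7→4, 214 − 134.82 = 79.18→79) → #3f044f
64%: (170 − 108.8 = 61.2→61, 10 − 6.4 = 3.6→4, 214 − 136.96 = 77.04→77) → #3d044d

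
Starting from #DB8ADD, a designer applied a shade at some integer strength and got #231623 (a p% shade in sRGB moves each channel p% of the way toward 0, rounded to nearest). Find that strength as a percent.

84%

#DB8ADD is rgb(219, 138, 221); #231623 is rgb(35, 22, 35).
On the B channel (widest range): 35 ≈ 221 + (p/100)(0 − 221), so p ≈ 100×(35 − 221)/(0 − 221) = -18600/-221 = 84.16.
p = 84 reproduces all three channels after rounding.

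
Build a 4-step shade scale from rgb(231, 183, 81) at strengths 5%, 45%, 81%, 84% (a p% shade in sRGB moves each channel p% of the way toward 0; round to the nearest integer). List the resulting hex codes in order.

5%: (231 − 11.55 = 219.45→219, 183 − 9.15 = 173.85→174, 81 − 4.05 = 76.95→77) → #dbae4d
45%: (231 − 103.95 = 127.05→127, 183 − 82.35 = 100.65→101, 81 − 36.45 = 44.55→45) → #7f652d
81%: (231 − 187.11 = 43.89→44, 183 − 148.23 = 34.77→35, 81 − 65.61 = 15.39→15) → #2c230f
84%: (231 − 194.04 = 36.96→37, 183 − 153.72 = 29.28→29, 81 − 68.04 = 12.96→13) → #251d0d

#dbae4d, #7f652d, #2c230f, #251d0d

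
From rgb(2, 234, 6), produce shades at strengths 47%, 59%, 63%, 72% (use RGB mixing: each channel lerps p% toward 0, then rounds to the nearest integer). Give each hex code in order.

47%: (2 − 0.94 = 1.06→1, 234 − 109.98 = 124.02→124, 6 − 2.82 = 3.18→3) → #017c03
59%: (2 − 1.18 = 0.82→1, 234 − 138.06 = 95.94→96, 6 − 3.54 = 2.46→2) → #016002
63%: (2 − 1.26 = 0.74→1, 234 − 147.42 = 86.58→87, 6 − 3.78 = 2.22→2) → #015702
72%: (2 − 1.44 = 0.56→1, 234 − 168.48 = 65.52→66, 6 − 4.32 = 1.68→2) → #014202

#017c03, #016002, #015702, #014202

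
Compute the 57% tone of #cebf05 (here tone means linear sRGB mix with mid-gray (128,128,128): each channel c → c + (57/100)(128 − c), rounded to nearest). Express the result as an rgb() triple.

rgb(162, 155, 75)

#cebf05 is rgb(206, 191, 5).
A 57% tone moves each channel 57% toward 128:
  R: 206 − 44.46 = 161.54 → 162
  G: 191 + 0.57×(128−191) = 191 − 35.91 = 155.09 → 155
  B: 5 + 0.57×(128−5) = 5 + 70.11 = 75.11 → 75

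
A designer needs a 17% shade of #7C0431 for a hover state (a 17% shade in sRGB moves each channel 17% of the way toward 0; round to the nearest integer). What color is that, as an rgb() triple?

#7C0431 is rgb(124, 4, 49).
Lerp each channel 17% toward 0:
  R: 124 − 21.08 = 102.92 → 103
  G: 4 − 0.68 = 3.32 → 3
  B: 49 − 8.33 = 40.67 → 41

rgb(103, 3, 41)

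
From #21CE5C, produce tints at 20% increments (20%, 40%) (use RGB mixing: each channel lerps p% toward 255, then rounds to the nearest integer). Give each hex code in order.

#21CE5C is rgb(33, 206, 92).
20%: (33 + 44.4 = 77.4→77, 206 + 9.8 = 215.8→216, 92 + 32.6 = 124.6→125) → #4DD87D
40%: (33 + 88.8 = 121.8→122, 206 + 19.6 = 225.6→226, 92 + 65.2 = 157.2→157) → #7AE29D

#4DD87D, #7AE29D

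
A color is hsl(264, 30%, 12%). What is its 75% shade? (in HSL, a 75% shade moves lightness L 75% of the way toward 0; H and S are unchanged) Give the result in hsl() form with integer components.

hsl(264, 30%, 3%)

L moves 75% from 12 toward 0: 12 − 9 = 3 → 3.
H and S are unchanged.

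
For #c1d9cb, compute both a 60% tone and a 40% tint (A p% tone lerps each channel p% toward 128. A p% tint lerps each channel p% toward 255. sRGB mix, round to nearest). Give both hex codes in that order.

#9aa49e, #dae8e0

#c1d9cb is rgb(193, 217, 203).
60% tone:
  R: 193 − 39 = 154 → 154
  G: 217 + 0.6×(128−217) = 217 − 53.4 = 163.6 → 164
  B: 203 + 0.6×(128−203) = 203 − 45 = 158 → 158
  → #9aa49e
40% tint:
  R: 193 + 24.8 = 217.8 → 218
  G: 217 + 0.4×(255−217) = 217 + 15.2 = 232.2 → 232
  B: 203 + 0.4×(255−203) = 203 + 20.8 = 223.8 → 224
  → #dae8e0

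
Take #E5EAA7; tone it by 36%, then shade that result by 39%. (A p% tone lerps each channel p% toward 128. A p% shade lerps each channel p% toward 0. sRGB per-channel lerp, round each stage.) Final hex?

#E5EAA7 is rgb(229, 234, 167).
Lerp each channel 36% toward 128:
  R: 229 + 0.36×(128−229) = 229 − 36.36 = 192.64 → 193
  G: 234 − 38.16 = 195.84 → 196
  B: 167 + 0.36×(128−167) = 167 − 14.04 = 152.96 → 153
After the tone: rgb(193, 196, 153) = #C1C499.
A 39% shade moves each channel 39% toward 0:
  R: 193 + 0.39×(0−193) = 193 − 75.27 = 117.73 → 118
  G: 196 − 76.44 = 119.56 → 120
  B: 153 + 0.39×(0−153) = 153 − 59.67 = 93.33 → 93
rgb(118, 120, 93) = #76785D.

#76785D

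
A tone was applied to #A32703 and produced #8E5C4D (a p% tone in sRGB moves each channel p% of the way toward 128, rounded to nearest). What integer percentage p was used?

59%

#A32703 is rgb(163, 39, 3); #8E5C4D is rgb(142, 92, 77).
On the B channel (widest range): 77 ≈ 3 + (p/100)(128 − 3), so p ≈ 100×(77 − 3)/(128 − 3) = 7400/125 = 59.20.
p = 59 reproduces all three channels after rounding.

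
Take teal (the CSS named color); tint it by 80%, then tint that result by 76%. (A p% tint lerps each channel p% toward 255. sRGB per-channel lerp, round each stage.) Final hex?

CSS teal is rgb(0, 128, 128).
An 80% tint moves each channel 80% toward 255:
  R: 0 + 204 = 204 → 204
  G: 128 + 0.8×(255−128) = 128 + 101.6 = 229.6 → 230
  B: 128 + 0.8×(255−128) = 128 + 101.6 = 229.6 → 230
After the tint: rgb(204, 230, 230) = #CCE6E6.
Per channel, c → c + 0.76(255 − c):
  R: 204 + 0.76×(255−204) = 204 + 38.76 = 242.76 → 243
  G: 230 + 0.76×(255−230) = 230 + 19 = 249 → 249
  B: 230 + 0.76×(255−230) = 230 + 19 = 249 → 249
rgb(243, 249, 249) = #F3F9F9.

#F3F9F9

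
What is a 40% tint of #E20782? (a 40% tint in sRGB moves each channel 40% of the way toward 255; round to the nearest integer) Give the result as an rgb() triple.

#E20782 is rgb(226, 7, 130).
A 40% tint moves each channel 40% toward 255:
  R: 226 + 0.4×(255−226) = 226 + 11.6 = 237.6 → 238
  G: 7 + 0.4×(255−7) = 7 + 99.2 = 106.2 → 106
  B: 130 + 50 = 180 → 180

rgb(238, 106, 180)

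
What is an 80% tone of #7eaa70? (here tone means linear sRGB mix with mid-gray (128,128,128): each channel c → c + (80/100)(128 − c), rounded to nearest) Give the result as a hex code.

#7eaa70 is rgb(126, 170, 112).
Lerp each channel 80% toward 128:
  R: 126 + 1.6 = 127.6 → 128
  G: 170 − 33.6 = 136.4 → 136
  B: 112 + 12.8 = 124.8 → 125
rgb(128, 136, 125) = #80887d.

#80887d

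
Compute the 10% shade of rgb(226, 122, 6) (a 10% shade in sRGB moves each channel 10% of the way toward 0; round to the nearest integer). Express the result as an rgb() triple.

rgb(203, 110, 5)

A 10% shade moves each channel 10% toward 0:
  R: 226 − 22.6 = 203.4 → 203
  G: 122 − 12.2 = 109.8 → 110
  B: 6 − 0.6 = 5.4 → 5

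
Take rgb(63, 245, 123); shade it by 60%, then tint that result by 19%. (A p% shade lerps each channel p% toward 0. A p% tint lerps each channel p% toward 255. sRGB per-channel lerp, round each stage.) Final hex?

#458058

Per channel, c → c + 0.6(0 − c):
  R: 63 − 37.8 = 25.2 → 25
  G: 245 + 0.6×(0−245) = 245 − 147 = 98 → 98
  B: 123 + 0.6×(0−123) = 123 − 73.8 = 49.2 → 49
After the shade: rgb(25, 98, 49) = #196231.
Lerp each channel 19% toward 255:
  R: 25 + 0.19×(255−25) = 25 + 43.7 = 68.7 → 69
  G: 98 + 29.83 = 127.83 → 128
  B: 49 + 0.19×(255−49) = 49 + 39.14 = 88.14 → 88
rgb(69, 128, 88) = #458058.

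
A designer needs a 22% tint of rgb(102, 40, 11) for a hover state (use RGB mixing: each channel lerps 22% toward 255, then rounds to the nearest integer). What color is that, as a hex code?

#885741

Lerp each channel 22% toward 255:
  R: 102 + 0.22×(255−102) = 102 + 33.66 = 135.66 → 136
  G: 40 + 0.22×(255−40) = 40 + 47.3 = 87.3 → 87
  B: 11 + 0.22×(255−11) = 11 + 53.68 = 64.68 → 65
rgb(136, 87, 65) = #885741.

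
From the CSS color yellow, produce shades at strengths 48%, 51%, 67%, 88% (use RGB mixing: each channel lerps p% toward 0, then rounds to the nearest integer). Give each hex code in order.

#858500, #7d7d00, #545400, #1f1f00

CSS yellow is rgb(255, 255, 0).
48%: (255 − 122.4 = 132.6→133, 255 − 122.4 = 132.6→133, 0→0) → #858500
51%: (255 − 130.05 = 124.95→125, 255 − 130.05 = 124.95→125, 0→0) → #7d7d00
67%: (255 − 170.85 = 84.15→84, 255 − 170.85 = 84.15→84, 0→0) → #545400
88%: (255 − 224.4 = 30.6→31, 255 − 224.4 = 30.6→31, 0→0) → #1f1f00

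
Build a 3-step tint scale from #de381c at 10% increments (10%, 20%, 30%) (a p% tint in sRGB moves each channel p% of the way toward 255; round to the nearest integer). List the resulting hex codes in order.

#de381c is rgb(222, 56, 28).
10%: (222 + 3.3 = 225.3→225, 56 + 19.9 = 75.9→76, 28 + 22.7 = 50.7→51) → #e14c33
20%: (222 + 6.6 = 228.6→229, 56 + 39.8 = 95.8→96, 28 + 45.4 = 73.4→73) → #e56049
30%: (222 + 9.9 = 231.9→232, 56 + 59.7 = 115.7→116, 28 + 68.1 = 96.1→96) → #e87460

#e14c33, #e56049, #e87460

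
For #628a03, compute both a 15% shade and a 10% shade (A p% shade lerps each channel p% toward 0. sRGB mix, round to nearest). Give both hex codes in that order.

#537503, #587c03

#628a03 is rgb(98, 138, 3).
15% shade:
  R: 98 + 0.15×(0−98) = 98 − 14.7 = 83.3 → 83
  G: 138 + 0.15×(0−138) = 138 − 20.7 = 117.3 → 117
  B: 3 − 0.45 = 2.55 → 3
  → #537503
10% shade:
  R: 98 + 0.1×(0−98) = 98 − 9.8 = 88.2 → 88
  G: 138 + 0.1×(0−138) = 138 − 13.8 = 124.2 → 124
  B: 3 − 0.3 = 2.7 → 3
  → #587c03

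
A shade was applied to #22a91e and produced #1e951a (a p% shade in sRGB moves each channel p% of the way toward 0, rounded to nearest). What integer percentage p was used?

#22a91e is rgb(34, 169, 30); #1e951a is rgb(30, 149, 26).
On the G channel (widest range): 149 ≈ 169 + (p/100)(0 − 169), so p ≈ 100×(149 − 169)/(0 − 169) = -2000/-169 = 11.83.
p = 12 reproduces all three channels after rounding.

12%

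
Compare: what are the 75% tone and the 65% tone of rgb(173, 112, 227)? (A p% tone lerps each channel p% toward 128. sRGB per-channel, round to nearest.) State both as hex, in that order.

75% tone:
  R: 173 + 0.75×(128−173) = 173 − 33.75 = 139.25 → 139
  G: 112 + 0.75×(128−112) = 112 + 12 = 124 → 124
  B: 227 + 0.75×(128−227) = 227 − 74.25 = 152.75 → 153
  → #8b7c99
65% tone:
  R: 173 + 0.65×(128−173) = 173 − 29.25 = 143.75 → 144
  G: 112 + 0.65×(128−112) = 112 + 10.4 = 122.4 → 122
  B: 227 − 64.35 = 162.65 → 163
  → #907aa3

#8b7c99, #907aa3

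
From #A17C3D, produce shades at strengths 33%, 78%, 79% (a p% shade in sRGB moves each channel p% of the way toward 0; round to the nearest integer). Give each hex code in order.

#6C5329, #231B0D, #221A0D

#A17C3D is rgb(161, 124, 61).
33%: (161 − 53.13 = 107.87→108, 124 − 40.92 = 83.08→83, 61 − 20.13 = 40.87→41) → #6C5329
78%: (161 − 125.58 = 35.42→35, 124 − 96.72 = 27.28→27, 61 − 47.58 = 13.42→13) → #231B0D
79%: (161 − 127.19 = 33.81→34, 124 − 97.96 = 26.04→26, 61 − 48.19 = 12.81→13) → #221A0D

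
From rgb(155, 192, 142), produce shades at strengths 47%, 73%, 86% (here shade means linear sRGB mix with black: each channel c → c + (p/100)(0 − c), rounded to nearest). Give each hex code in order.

#52664B, #2A3426, #161B14

47%: (155 − 72.85 = 82.15→82, 192 − 90.24 = 101.76→102, 142 − 66.74 = 75.26→75) → #52664B
73%: (155 − 113.15 = 41.85→42, 192 − 140.16 = 51.84→52, 142 − 103.66 = 38.34→38) → #2A3426
86%: (155 − 133.3 = 21.7→22, 192 − 165.12 = 26.88→27, 142 − 122.12 = 19.88→20) → #161B14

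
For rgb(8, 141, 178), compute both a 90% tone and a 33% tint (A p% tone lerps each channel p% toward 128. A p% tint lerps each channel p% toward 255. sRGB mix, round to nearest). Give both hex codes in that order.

90% tone:
  R: 8 + 0.9×(128−8) = 8 + 108 = 116 → 116
  G: 141 − 11.7 = 129.3 → 129
  B: 178 − 45 = 133 → 133
  → #748185
33% tint:
  R: 8 + 81.51 = 89.51 → 90
  G: 141 + 0.33×(255−141) = 141 + 37.62 = 178.62 → 179
  B: 178 + 0.33×(255−178) = 178 + 25.41 = 203.41 → 203
  → #5ab3cb

#748185, #5ab3cb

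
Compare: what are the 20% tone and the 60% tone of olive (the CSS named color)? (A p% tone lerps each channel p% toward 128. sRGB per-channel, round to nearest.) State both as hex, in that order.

CSS olive is rgb(128, 128, 0).
20% tone:
  R: 128 + 0.2×(128−128) = 128 + 0 = 128 → 128
  G: 128 + 0 = 128 → 128
  B: 0 + 0.2×(128−0) = 0 + 25.6 = 25.6 → 26
  → #80801a
60% tone:
  R: 128 + 0.6×(128−128) = 128 + 0 = 128 → 128
  G: 128 + 0.6×(128−128) = 128 + 0 = 128 → 128
  B: 0 + 0.6×(128−0) = 0 + 76.8 = 76.8 → 77
  → #80804d

#80801a, #80804d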